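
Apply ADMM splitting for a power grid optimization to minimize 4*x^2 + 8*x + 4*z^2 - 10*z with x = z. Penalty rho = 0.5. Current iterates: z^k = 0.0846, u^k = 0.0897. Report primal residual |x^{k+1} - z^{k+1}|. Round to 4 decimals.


ADMM iteration with rho = 0.5, z^k = 0.0846, u^k = 0.0897
Step 1: x-update.
Minimize 4*x^2 + 8*x + (0.5/2)*(x - 0.0846 + 0.0897)^2
FOC: (2*4 + 0.5)*x = -8 + 0.5*(0.0846 - 0.0897)
x^{k+1} = -0.9415
Step 2: z-update.
Minimize 4*z^2 - 10*z + (0.5/2)*(-0.9415 - z + 0.0897)^2
FOC: (2*4 + 0.5)*z = 10 + 0.5*(-0.9415 + 0.0897)
z^{k+1} = 1.1264
Step 3: u-update.
u^{k+1} = 0.0897 - 0.9415 - 1.1264 = -1.9781
Step 4: Primal residual = |-0.9415 - 1.1264| = 2.0678


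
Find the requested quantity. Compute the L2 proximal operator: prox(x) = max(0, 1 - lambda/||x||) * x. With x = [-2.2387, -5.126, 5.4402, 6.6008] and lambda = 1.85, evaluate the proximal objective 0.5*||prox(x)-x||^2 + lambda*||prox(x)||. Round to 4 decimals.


Step 1: Compute ||x||.
||x|| = 10.2203
Step 2: Compute scaling factor.
scale = max(0, 1 - 1.85/10.2203) = 0.819
Step 3: prox(x) = [-1.8335, -4.1981, 4.4555, 5.406]
||prox(x)|| = 8.3703
Step 4: Proximal objective.
0.5*||prox-x||^2 = 1.7113
lambda*||prox|| = 15.4851
Total = 17.1963


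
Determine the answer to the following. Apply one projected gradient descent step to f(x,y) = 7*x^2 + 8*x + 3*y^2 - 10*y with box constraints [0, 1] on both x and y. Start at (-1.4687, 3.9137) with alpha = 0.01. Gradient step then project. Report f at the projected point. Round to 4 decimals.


Step 1: Compute gradient at (-1.4687, 3.9137).
grad_x = 2*7*-1.4687 + 8 = -12.5618
grad_y = 2*3*3.9137 - 10 = 13.4822
Step 2: Gradient step.
x_raw = -1.4687 - 0.01*-12.5618 = -1.3431
y_raw = 3.9137 - 0.01*13.4822 = 3.7789
Step 3: Project onto [0, 1].
x_proj = clip(-1.3431) = 0.0
y_proj = clip(3.7789) = 1.0
Step 4: Evaluate f.
f(0.0, 1.0) = -7.0


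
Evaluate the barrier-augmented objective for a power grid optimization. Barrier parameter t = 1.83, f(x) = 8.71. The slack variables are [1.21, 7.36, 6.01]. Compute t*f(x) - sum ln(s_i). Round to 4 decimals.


Step 1: Compute log-barrier.
ln values: [0.1906, 1.9961, 1.7934]
phi = -(0.1906 + 1.9961 + 1.7934) = -3.9801
Step 2: Compute augmented objective.
t*f(x) = 1.83*8.71 = 15.9393
Total = 15.9393 - 3.9801 = 11.9592


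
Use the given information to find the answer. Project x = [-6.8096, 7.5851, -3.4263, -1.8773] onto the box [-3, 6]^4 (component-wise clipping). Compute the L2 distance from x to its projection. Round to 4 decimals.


Project each component onto [-3, 6].
clip(-6.8096) = -3.0, clip(7.5851) = 6.0, clip(-3.4263) = -3.0, clip(-1.8773) = -1.8773
Projection = [-3.0, 6.0, -3.0, -1.8773]
Squared diffs: [14.5131, 2.5125, 0.1817, 0.0]
Distance = sqrt(17.2073) = 4.1482


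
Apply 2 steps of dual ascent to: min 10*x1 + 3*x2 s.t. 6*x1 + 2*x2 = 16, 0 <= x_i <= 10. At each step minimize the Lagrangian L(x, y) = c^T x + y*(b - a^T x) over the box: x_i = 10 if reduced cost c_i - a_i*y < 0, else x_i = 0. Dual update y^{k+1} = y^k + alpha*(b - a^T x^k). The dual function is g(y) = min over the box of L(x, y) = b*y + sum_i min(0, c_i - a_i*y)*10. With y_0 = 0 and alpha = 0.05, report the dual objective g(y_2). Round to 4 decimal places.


Dual ascent for LP: min 10*x1 + 3*x2, 6*x1 + 2*x2 = 16, 0 <= x_i <= 10
Step 1: y^k = 0.0, reduced costs: (10.0, 3.0)
  x^k = (0.0, 0.0), subgradient = b - a^T x = 16.0
  y^{k+1} = 0.0 + 0.05*16.0 = 0.8
Step 2: y^k = 0.8, reduced costs: (5.2, 1.4)
  x^k = (0.0, 0.0), subgradient = b - a^T x = 16.0
  y^{k+1} = 0.8 + 0.05*16.0 = 1.6
Dual objective at y_2 = 1.6: reduced costs (0.4, -0.2), box minimizer x = (0.0, 10.0)
g(y_2) = b*y + (c1 - a1*y)*x1 + (c2 - a2*y)*x2 = 16*1.6 + 0.4*0.0 + (-0.2)*10.0 = 25.6 + 0.0 - 2.0 = 23.6


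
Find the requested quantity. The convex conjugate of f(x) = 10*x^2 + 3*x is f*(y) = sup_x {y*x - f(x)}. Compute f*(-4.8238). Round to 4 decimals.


f*(y) = sup_x {y*x - a*x^2 - b*x} = sup_x {(y-b)*x - a*x^2}
FOC: (y - b) - 2a*x = 0 => x* = (y - b)/(2a)
x* = (-4.8238 - 3)/(2*10) = -0.3912
f*(-4.8238) = (y-b)^2/(4a) = (-4.8238 - 3)^2/(4*10)
= 61.2118/40 = 1.5303


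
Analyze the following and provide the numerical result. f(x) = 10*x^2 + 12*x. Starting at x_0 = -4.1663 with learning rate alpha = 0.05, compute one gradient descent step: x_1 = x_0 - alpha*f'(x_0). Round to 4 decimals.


We compute the gradient at x_0 and apply the update.
f'(x) = 20*x + 12
f'(-4.1663) = 20*-4.1663 + 12 = -71.326
x_1 = -4.1663 - 0.05*-71.326 = -0.6


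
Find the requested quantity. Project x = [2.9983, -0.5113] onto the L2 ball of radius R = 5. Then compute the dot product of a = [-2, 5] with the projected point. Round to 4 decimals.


Step 1: Compute ||x|| (intermediates to 6 decimals).
||x|| = sqrt(2.9983^2 + (-0.5113)^2) = 3.041584
Step 2: Project.
Since ||x|| <= R, proj = x (no scaling needed).
proj(x) = [2.9983, -0.5113]
Step 3: Dot product.
a^T * proj(x) = -2*2.9983 + 5*(-0.5113) = -8.5531


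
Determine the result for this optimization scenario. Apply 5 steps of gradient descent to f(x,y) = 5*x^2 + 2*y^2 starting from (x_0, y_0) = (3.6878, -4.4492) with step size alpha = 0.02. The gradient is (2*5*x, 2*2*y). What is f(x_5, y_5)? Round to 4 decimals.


Gradient descent on f(x,y) = 5*x^2 + 2*y^2.
Starting point: (3.6878, -4.4492), alpha = 0.02
Step 1: grad_x = 2*5*3.6878 = 36.878, grad_y = 2*2*-4.4492 = -17.7968
  x_1 = 3.6878 - 0.02*36.878 = 2.9502
  y_1 = -4.4492 - 0.02*-17.7968 = -4.0933
Step 2: grad_x = 2*5*2.9502 = 29.5024, grad_y = 2*2*-4.0933 = -16.3731
  x_2 = 2.9502 - 0.02*29.5024 = 2.3602
  y_2 = -4.0933 - 0.02*-16.3731 = -3.7658
Step 3: grad_x = 2*5*2.3602 = 23.6019, grad_y = 2*2*-3.7658 = -15.0632
  x_3 = 2.3602 - 0.02*23.6019 = 1.8882
  y_3 = -3.7658 - 0.02*-15.0632 = -3.4645
Step 4: grad_x = 2*5*1.8882 = 18.8815, grad_y = 2*2*-3.4645 = -13.8582
  x_4 = 1.8882 - 0.02*18.8815 = 1.5105
  y_4 = -3.4645 - 0.02*-13.8582 = -3.1874
Step 5: grad_x = 2*5*1.5105 = 15.1052, grad_y = 2*2*-3.1874 = -12.7495
  x_5 = 1.5105 - 0.02*15.1052 = 1.2084
  y_5 = -3.1874 - 0.02*-12.7495 = -2.9324
f(1.2084, -2.9324) = 5*1.2084^2 + 2*(-2.9324)^2 = 24.4991


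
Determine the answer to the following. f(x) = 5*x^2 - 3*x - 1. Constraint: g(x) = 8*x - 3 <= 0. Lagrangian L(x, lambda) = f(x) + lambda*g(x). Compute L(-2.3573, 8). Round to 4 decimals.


Step 1: Evaluate f(x).
f(-2.3573) = 5*(-2.3573)^2 - 3*(-2.3573) - 1 = 33.8562
Step 2: Evaluate g(x).
g(-2.3573) = 8*-2.3573 - 3 = -21.8584
Step 3: Compute Lagrangian.
L = 33.8562 + 8*-21.8584 = -141.011


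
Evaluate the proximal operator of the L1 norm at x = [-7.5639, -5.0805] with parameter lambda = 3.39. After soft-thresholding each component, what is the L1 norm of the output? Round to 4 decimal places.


Soft-thresholding with lambda = 3.39:
prox(-7.5639) = sign(-7.5639)*max(|-7.5639| - 3.39, 0) = -4.1739
prox(-5.0805) = sign(-5.0805)*max(|-5.0805| - 3.39, 0) = -1.6905
prox(x) = [-4.1739, -1.6905]
||prox(x)||_1 = 4.1739 + 1.6905 = 5.8644


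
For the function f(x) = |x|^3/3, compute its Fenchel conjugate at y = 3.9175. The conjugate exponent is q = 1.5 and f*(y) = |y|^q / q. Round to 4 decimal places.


The conjugate exponent q satisfies 1/p + 1/q = 1.
p = 3, so q = 3/(3 - 1) = 1.5
|y|^q = 3.9175^1.5 = 7.7538
f*(3.9175) = 7.7538 / 1.5 = 5.1692


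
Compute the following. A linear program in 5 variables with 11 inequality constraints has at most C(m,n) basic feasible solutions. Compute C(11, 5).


Each vertex corresponds to some choice of n active constraints out of m, so the number of vertices is at most C(m, n) = m! / (n!(m-n)!).
m = 11, n = 5
Numerator: 11 * 10 * 9 * 8 * 7
Denominator: 5! = 120
C(11, 5) = 462


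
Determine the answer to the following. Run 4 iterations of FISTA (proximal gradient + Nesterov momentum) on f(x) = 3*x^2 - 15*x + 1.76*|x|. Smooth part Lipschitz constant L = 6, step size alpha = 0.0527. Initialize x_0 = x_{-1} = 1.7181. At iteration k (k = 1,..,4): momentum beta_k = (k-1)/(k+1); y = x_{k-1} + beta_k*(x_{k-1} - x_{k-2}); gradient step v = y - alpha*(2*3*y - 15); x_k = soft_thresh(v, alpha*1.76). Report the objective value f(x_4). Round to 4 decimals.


FISTA on f(x) = 3*x^2 - 15*x + 1.76*|x|
L = 6, alpha = 0.0527
Iteration 1: beta = 0.0, y = 1.7181 + 0.0*(1.7181 - 1.7181) = 1.7181
  grad(y) = -4.6914, v = y - alpha*grad = 1.9653
  prox(v) = soft_thresh(1.9653, 0.0928) = 1.8726
Iteration 2: beta = 0.3333, y = 1.8726 + 0.3333*(1.8726 - 1.7181) = 1.9241
  grad(y) = -3.4555, v = y - alpha*grad = 2.1062
  prox(v) = soft_thresh(2.1062, 0.0928) = 2.0134
Iteration 3: beta = 0.5, y = 2.0134 + 0.5*(2.0134 - 1.8726) = 2.0839
  grad(y) = -2.4969, v = y - alpha*grad = 2.2154
  prox(v) = soft_thresh(2.2154, 0.0928) = 2.1227
Iteration 4: beta = 0.6, y = 2.1227 + 0.6*(2.1227 - 2.0134) = 2.1882
  grad(y) = -1.8705, v = y - alpha*grad = 2.2868
  prox(v) = soft_thresh(2.2868, 0.0928) = 2.1941
f(x_4) = 3*2.1941^2 - 15*2.1941 + 1.76*|2.1941| = -14.6077


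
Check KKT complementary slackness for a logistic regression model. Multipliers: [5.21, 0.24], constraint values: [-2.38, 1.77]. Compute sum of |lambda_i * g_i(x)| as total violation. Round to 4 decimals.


KKT complementary slackness check:
lambda_1 * g_1 = 5.21 * -2.38 = -12.3998
lambda_2 * g_2 = 0.24 * 1.77 = 0.4248
Total violation = 12.3998 + 0.4248 = 12.8246


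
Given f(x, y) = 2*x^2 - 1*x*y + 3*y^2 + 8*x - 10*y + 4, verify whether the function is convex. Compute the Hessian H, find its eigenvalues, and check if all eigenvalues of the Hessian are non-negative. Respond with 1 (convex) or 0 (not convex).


The Hessian of f(x,y) = 2*x^2 - 1*x*y + 3*y^2 + 8*x - 10*y + 4 is:
H = [[4, -1], [-1, 6]]
Trace = 4 + 6 = 10
Determinant = 4*6 - (-1)^2 = 23
Discriminant = (10)^2 - 4*23 = 8.0
Eigenvalues: lambda_1 = 3.5858, lambda_2 = 6.4142
The function is convex.

1


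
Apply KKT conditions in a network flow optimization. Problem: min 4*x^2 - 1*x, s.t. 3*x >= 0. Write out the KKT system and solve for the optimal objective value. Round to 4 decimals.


Step 1: Try lambda = 0 (constraint inactive).
Stationarity: 2*4*x - 1 = 0
x* = 1/(2*4) = 0.125
Check constraint: 3*0.125 = 0.375 >= 0 -- satisfied.
Step 2: Compute optimal value.
f(x*) = 4*0.125^2 - 1*0.125 = -0.0625


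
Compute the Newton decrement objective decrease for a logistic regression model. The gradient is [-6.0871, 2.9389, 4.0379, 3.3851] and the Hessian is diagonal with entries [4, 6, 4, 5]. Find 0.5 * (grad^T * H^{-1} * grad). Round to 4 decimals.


Step 1: H is diagonal, so H^(-1) * g = [-1.5218, 0.4898, 1.0095, 0.677].
Step 2: g^T H^(-1) g = sum_i g_i^2 / H_ii
  = (-6.0871)^2/4 + (2.9389)^2/6 + (4.0379)^2/4 + (3.3851)^2/5
  = 9.2632 + 1.4395 + 4.0762 + 2.2918 = 17.0707
Step 3: Objective decrease = 0.5 * g^T H^(-1) g = 8.5353


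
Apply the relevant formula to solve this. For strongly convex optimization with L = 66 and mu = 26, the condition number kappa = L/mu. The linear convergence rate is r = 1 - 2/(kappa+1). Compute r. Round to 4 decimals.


Step 1: Compute the condition number.
kappa = L/mu = 66/26 = 2.5385
Step 2: Compute the convergence rate.
r = 1 - 2/(kappa + 1) = 1 - 2*mu/(L + mu) = (L - mu)/(L + mu) = 40/92 = 0.4348


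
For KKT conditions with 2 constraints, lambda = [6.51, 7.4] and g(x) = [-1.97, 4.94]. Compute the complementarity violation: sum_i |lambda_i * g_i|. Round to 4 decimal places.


KKT complementary slackness check:
lambda_1 * g_1 = 6.51 * -1.97 = -12.8247
lambda_2 * g_2 = 7.4 * 4.94 = 36.556
Total violation = 12.8247 + 36.556 = 49.3807


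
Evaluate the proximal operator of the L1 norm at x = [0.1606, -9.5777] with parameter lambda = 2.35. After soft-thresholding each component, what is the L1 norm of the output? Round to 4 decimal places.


Soft-thresholding with lambda = 2.35:
prox(0.1606) = sign(0.1606)*max(|0.1606| - 2.35, 0) = 0.0
prox(-9.5777) = sign(-9.5777)*max(|-9.5777| - 2.35, 0) = -7.2277
prox(x) = [0.0, -7.2277]
||prox(x)||_1 = 0.0 + 7.2277 = 7.2277


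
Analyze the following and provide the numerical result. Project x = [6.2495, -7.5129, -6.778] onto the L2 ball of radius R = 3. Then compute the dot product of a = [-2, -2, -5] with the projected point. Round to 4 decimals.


Step 1: Compute ||x|| (intermediates to 6 decimals).
||x|| = sqrt(6.2495^2 + (-7.5129)^2 + (-6.778)^2) = 11.892905
Step 2: Project.
Since ||x|| > R, scale = R/||x|| = 3/11.892905 = 0.252251, proj(x) = scale * x
proj(x) = [1.576443, -1.895137, -1.709757]
Step 3: Dot product.
a^T * proj(x) = -2*1.576443 - 2*(-1.895137) - 5*(-1.709757) = 9.1862


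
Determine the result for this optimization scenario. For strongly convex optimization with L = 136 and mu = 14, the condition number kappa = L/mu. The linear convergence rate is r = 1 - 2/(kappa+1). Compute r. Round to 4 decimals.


Step 1: Compute the condition number.
kappa = L/mu = 136/14 = 9.7143
Step 2: Compute the convergence rate.
r = 1 - 2/(kappa + 1) = 1 - 2*mu/(L + mu) = (L - mu)/(L + mu) = 122/150 = 0.8133


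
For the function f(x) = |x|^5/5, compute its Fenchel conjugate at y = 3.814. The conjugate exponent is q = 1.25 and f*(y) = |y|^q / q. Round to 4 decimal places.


The conjugate exponent q satisfies 1/p + 1/q = 1.
p = 5, so q = 5/(5 - 1) = 1.25
|y|^q = 3.814^1.25 = 5.33
f*(3.814) = 5.33 / 1.25 = 4.264


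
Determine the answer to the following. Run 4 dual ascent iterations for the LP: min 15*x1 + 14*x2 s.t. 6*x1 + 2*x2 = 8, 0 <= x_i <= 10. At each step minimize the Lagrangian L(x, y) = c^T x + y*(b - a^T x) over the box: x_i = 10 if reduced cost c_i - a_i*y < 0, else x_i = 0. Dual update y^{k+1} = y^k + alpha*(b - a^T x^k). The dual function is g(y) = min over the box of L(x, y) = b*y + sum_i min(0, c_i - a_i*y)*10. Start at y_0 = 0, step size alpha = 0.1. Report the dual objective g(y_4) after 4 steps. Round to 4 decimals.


Dual ascent for LP: min 15*x1 + 14*x2, 6*x1 + 2*x2 = 8, 0 <= x_i <= 10
Step 1: y^k = 0.0, reduced costs: (15.0, 14.0)
  x^k = (0.0, 0.0), subgradient = b - a^T x = 8.0
  y^{k+1} = 0.0 + 0.1*8.0 = 0.8
Step 2: y^k = 0.8, reduced costs: (10.2, 12.4)
  x^k = (0.0, 0.0), subgradient = b - a^T x = 8.0
  y^{k+1} = 0.8 + 0.1*8.0 = 1.6
Step 3: y^k = 1.6, reduced costs: (5.4, 10.8)
  x^k = (0.0, 0.0), subgradient = b - a^T x = 8.0
  y^{k+1} = 1.6 + 0.1*8.0 = 2.4
Step 4: y^k = 2.4, reduced costs: (0.6, 9.2)
  x^k = (0.0, 0.0), subgradient = b - a^T x = 8.0
  y^{k+1} = 2.4 + 0.1*8.0 = 3.2
Dual objective at y_4 = 3.2: reduced costs (-4.2, 7.6), box minimizer x = (10.0, 0.0)
g(y_4) = b*y + (c1 - a1*y)*x1 + (c2 - a2*y)*x2 = 8*3.2 + (-4.2)*10.0 + 7.6*0.0 = 25.6 - 42.0 + 0.0 = -16.4


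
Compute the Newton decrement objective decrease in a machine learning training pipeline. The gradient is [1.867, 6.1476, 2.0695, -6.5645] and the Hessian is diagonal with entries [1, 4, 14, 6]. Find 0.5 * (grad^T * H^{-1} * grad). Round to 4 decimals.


Step 1: H is diagonal, so H^(-1) * g = [1.867, 1.5369, 0.1478, -1.0941].
Step 2: g^T H^(-1) g = sum_i g_i^2 / H_ii
  = (1.867)^2/1 + (6.1476)^2/4 + (2.0695)^2/14 + (-6.5645)^2/6
  = 3.4857 + 9.4482 + 0.3059 + 7.1821 = 20.422
Step 3: Objective decrease = 0.5 * g^T H^(-1) g = 10.211


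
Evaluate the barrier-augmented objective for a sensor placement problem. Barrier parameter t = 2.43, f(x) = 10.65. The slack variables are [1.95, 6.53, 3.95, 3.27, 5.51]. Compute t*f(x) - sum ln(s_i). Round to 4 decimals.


Step 1: Compute log-barrier.
ln values: [0.6678, 1.8764, 1.3737, 1.1848, 1.7066]
phi = -(0.6678 + 1.8764 + 1.3737 + 1.1848 + 1.7066) = -6.8093
Step 2: Compute augmented objective.
t*f(x) = 2.43*10.65 = 25.8795
Total = 25.8795 - 6.8093 = 19.0702


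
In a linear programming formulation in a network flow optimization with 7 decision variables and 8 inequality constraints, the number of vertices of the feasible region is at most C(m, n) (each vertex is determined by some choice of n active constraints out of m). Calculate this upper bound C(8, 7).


Each vertex corresponds to some choice of n active constraints out of m, so the number of vertices is at most C(m, n) = m! / (n!(m-n)!).
m = 8, n = 7
Numerator: 8 * 7 * 6 * 5 * 4 * 3 * 2
Denominator: 7! = 5040
C(8, 7) = 8


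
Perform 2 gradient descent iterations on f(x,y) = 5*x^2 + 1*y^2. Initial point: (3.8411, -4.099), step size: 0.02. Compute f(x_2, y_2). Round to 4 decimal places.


Gradient descent on f(x,y) = 5*x^2 + 1*y^2.
Starting point: (3.8411, -4.099), alpha = 0.02
Step 1: grad_x = 2*5*3.8411 = 38.411, grad_y = 2*1*-4.099 = -8.198
  x_1 = 3.8411 - 0.02*38.411 = 3.0729
  y_1 = -4.099 - 0.02*-8.198 = -3.935
Step 2: grad_x = 2*5*3.0729 = 30.7288, grad_y = 2*1*-3.935 = -7.8701
  x_2 = 3.0729 - 0.02*30.7288 = 2.4583
  y_2 = -3.935 - 0.02*-7.8701 = -3.7776
f(2.4583, -3.7776) = 5*2.4583^2 + 1*(-3.7776)^2 = 44.4868


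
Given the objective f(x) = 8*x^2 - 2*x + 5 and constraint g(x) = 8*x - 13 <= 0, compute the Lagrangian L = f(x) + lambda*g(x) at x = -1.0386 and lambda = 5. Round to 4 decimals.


Step 1: Evaluate f(x).
f(-1.0386) = 8*(-1.0386)^2 - 2*(-1.0386) + 5 = 15.7067
Step 2: Evaluate g(x).
g(-1.0386) = 8*-1.0386 - 13 = -21.3088
Step 3: Compute Lagrangian.
L = 15.7067 + 5*-21.3088 = -90.8373


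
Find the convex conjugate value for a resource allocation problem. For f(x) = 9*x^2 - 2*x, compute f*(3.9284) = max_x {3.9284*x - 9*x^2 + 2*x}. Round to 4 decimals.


f*(y) = sup_x {y*x - a*x^2 - b*x} = sup_x {(y-b)*x - a*x^2}
FOC: (y - b) - 2a*x = 0 => x* = (y - b)/(2a)
x* = (3.9284 + 2)/(2*9) = 0.3294
f*(3.9284) = (y-b)^2/(4a) = (3.9284 + 2)^2/(4*9)
= 35.1459/36 = 0.9763


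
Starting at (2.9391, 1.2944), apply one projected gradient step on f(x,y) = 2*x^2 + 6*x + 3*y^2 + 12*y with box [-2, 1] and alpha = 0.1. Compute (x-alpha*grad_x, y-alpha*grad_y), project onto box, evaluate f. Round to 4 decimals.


Step 1: Compute gradient at (2.9391, 1.2944).
grad_x = 2*2*2.9391 + 6 = 17.7564
grad_y = 2*3*1.2944 + 12 = 19.7664
Step 2: Gradient step.
x_raw = 2.9391 - 0.1*17.7564 = 1.1635
y_raw = 1.2944 - 0.1*19.7664 = -0.6822
Step 3: Project onto [-2, 1].
x_proj = clip(1.1635) = 1.0
y_proj = clip(-0.6822) = -0.6822
Step 4: Evaluate f.
f(1.0, -0.6822) = 1.2095


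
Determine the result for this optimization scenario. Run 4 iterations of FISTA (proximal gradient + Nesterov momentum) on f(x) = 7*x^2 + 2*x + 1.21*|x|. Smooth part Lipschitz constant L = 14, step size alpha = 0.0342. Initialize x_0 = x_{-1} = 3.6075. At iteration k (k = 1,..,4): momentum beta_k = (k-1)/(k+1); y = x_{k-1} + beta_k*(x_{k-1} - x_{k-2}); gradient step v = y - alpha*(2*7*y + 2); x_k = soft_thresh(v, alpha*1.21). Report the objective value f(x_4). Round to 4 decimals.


FISTA on f(x) = 7*x^2 + 2*x + 1.21*|x|
L = 14, alpha = 0.0342
Iteration 1: beta = 0.0, y = 3.6075 + 0.0*(3.6075 - 3.6075) = 3.6075
  grad(y) = 52.505, v = y - alpha*grad = 1.8118
  prox(v) = soft_thresh(1.8118, 0.0414) = 1.7704
Iteration 2: beta = 0.3333, y = 1.7704 + 0.3333*(1.7704 - 3.6075) = 1.1581
  grad(y) = 18.2133, v = y - alpha*grad = 0.5352
  prox(v) = soft_thresh(0.5352, 0.0414) = 0.4938
Iteration 3: beta = 0.5, y = 0.4938 + 0.5*(0.4938 - 1.7704) = -0.1445
  grad(y) = -0.023, v = y - alpha*grad = -0.1437
  prox(v) = soft_thresh(-0.1437, 0.0414) = -0.1023
Iteration 4: beta = 0.6, y = -0.1023 + 0.6*(-0.1023 - 0.4938) = -0.46
  grad(y) = -4.4403, v = y - alpha*grad = -0.3082
  prox(v) = soft_thresh(-0.3082, 0.0414) = -0.2668
f(x_4) = 7*(-0.2668)^2 + 2*(-0.2668) + 1.21*|-0.2668| = 0.2874


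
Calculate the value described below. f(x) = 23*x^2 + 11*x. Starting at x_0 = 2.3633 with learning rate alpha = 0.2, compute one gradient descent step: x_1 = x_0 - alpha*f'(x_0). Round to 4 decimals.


We compute the gradient at x_0 and apply the update.
f'(x) = 46*x + 11
f'(2.3633) = 46*2.3633 + 11 = 119.7118
x_1 = 2.3633 - 0.2*119.7118 = -21.5791


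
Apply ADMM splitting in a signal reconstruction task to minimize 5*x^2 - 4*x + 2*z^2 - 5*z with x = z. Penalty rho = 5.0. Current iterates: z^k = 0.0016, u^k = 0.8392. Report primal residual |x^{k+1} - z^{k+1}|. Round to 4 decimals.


ADMM iteration with rho = 5.0, z^k = 0.0016, u^k = 0.8392
Step 1: x-update.
Minimize 5*x^2 - 4*x + (5.0/2)*(x - 0.0016 + 0.8392)^2
FOC: (2*5 + 5.0)*x = 4 + 5.0*(0.0016 - 0.8392)
x^{k+1} = -0.0125
Step 2: z-update.
Minimize 2*z^2 - 5*z + (5.0/2)*(-0.0125 - z + 0.8392)^2
FOC: (2*2 + 5.0)*z = 5 + 5.0*(-0.0125 + 0.8392)
z^{k+1} = 1.0148
Step 3: u-update.
u^{k+1} = 0.8392 - 0.0125 - 1.0148 = -0.1881
Step 4: Primal residual = |-0.0125 - 1.0148| = 1.0273


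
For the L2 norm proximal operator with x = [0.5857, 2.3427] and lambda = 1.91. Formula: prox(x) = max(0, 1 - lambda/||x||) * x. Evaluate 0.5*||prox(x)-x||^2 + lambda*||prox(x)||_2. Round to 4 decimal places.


Step 1: Compute ||x||.
||x|| = 2.4148
Step 2: Compute scaling factor.
scale = max(0, 1 - 1.91/2.4148) = 0.209
Step 3: prox(x) = [0.1224, 0.4897]
||prox(x)|| = 0.5048
Step 4: Proximal objective.
0.5*||prox-x||^2 = 1.8241
lambda*||prox|| = 0.9642
Total = 2.7882


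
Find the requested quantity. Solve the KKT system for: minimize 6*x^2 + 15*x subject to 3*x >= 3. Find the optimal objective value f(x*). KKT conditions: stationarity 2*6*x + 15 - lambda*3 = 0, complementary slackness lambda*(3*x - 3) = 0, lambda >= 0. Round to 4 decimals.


Step 1: Try lambda = 0 (constraint inactive).
x_unc = -15/(2*6) = -1.25
Check: 3*-1.25 = -3.75 < 3 -- violated!
Step 2: Constraint must be active: 3*x = 3
x* = 3/3 = 1.0
lambda = (2*6*1.0 + 15)/3 = 9.0
Step 3: Compute optimal value.
f(x*) = 6*1.0^2 + 15*1.0 = 21.0


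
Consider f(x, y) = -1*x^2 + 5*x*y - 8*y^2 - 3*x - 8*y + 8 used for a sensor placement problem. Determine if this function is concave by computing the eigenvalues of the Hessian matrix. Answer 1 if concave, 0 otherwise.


The Hessian of f(x,y) = -1*x^2 + 5*x*y - 8*y^2 - 3*x - 8*y + 8 is:
H = [[-2, 5], [5, -16]]
Trace = -2 - 16 = -18
Determinant = -2*-16 - (5)^2 = 7
Discriminant = (-18)^2 - 4*7 = 296.0
Eigenvalues: lambda_1 = -17.6023, lambda_2 = -0.3977
The function is concave.

1


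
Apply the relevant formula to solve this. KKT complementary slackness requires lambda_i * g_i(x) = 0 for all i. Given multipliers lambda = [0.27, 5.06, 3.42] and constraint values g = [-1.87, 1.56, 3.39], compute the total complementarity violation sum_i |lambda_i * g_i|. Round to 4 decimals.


KKT complementary slackness check:
lambda_1 * g_1 = 0.27 * -1.87 = -0.5049
lambda_2 * g_2 = 5.06 * 1.56 = 7.8936
lambda_3 * g_3 = 3.42 * 3.39 = 11.5938
Total violation = 0.5049 + 7.8936 + 11.5938 = 19.9923


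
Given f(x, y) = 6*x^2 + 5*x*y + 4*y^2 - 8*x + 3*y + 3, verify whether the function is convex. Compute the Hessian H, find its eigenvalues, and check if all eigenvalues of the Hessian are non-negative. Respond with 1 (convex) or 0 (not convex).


The Hessian of f(x,y) = 6*x^2 + 5*x*y + 4*y^2 - 8*x + 3*y + 3 is:
H = [[12, 5], [5, 8]]
Trace = 12 + 8 = 20
Determinant = 12*8 - (5)^2 = 71
Discriminant = (20)^2 - 4*71 = 116.0
Eigenvalues: lambda_1 = 4.6148, lambda_2 = 15.3852
The function is convex.

1


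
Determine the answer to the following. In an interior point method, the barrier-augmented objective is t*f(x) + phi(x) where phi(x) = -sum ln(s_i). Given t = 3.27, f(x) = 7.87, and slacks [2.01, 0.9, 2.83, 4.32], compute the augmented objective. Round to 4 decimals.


Step 1: Compute log-barrier.
ln values: [0.6981, -0.1054, 1.0403, 1.4633]
phi = -(0.6981 - 0.1054 + 1.0403 + 1.4633) = -3.0963
Step 2: Compute augmented objective.
t*f(x) = 3.27*7.87 = 25.7349
Total = 25.7349 - 3.0963 = 22.6386


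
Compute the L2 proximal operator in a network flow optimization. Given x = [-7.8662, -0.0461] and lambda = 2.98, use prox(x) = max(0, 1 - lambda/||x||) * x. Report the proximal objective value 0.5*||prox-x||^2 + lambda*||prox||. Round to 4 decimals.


Step 1: Compute ||x||.
||x|| = 7.8663
Step 2: Compute scaling factor.
scale = max(0, 1 - 2.98/7.8663) = 0.6212
Step 3: prox(x) = [-4.8863, -0.0286]
||prox(x)|| = 4.8863
Step 4: Proximal objective.
0.5*||prox-x||^2 = 4.4402
lambda*||prox|| = 14.5612
Total = 19.0015


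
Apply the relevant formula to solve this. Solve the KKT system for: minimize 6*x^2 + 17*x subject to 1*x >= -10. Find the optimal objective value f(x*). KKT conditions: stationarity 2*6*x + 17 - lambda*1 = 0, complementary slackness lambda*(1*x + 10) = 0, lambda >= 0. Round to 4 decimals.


Step 1: Try lambda = 0 (constraint inactive).
Stationarity: 2*6*x + 17 = 0
x* = -17/(2*6) = -17/12 = -1.4167 (rounded; the exact value -17/12 is used below)
Check constraint: 1*-1.4167 = -1.4167 >= -10 -- satisfied.
Step 2: Compute optimal value.
f(x*) = 6*(-17/12)^2 + 17*(-17/12) = -12.0417


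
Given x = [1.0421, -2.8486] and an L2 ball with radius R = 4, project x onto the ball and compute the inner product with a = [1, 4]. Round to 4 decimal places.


Step 1: Compute ||x|| (intermediates to 6 decimals).
||x|| = sqrt(1.0421^2 + (-2.8486)^2) = 3.033232
Step 2: Project.
Since ||x|| <= R, proj = x (no scaling needed).
proj(x) = [1.0421, -2.8486]
Step 3: Dot product.
a^T * proj(x) = 1*1.0421 + 4*(-2.8486) = -10.3523


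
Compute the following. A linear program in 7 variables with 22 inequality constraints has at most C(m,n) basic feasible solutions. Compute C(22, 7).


Each vertex corresponds to some choice of n active constraints out of m, so the number of vertices is at most C(m, n) = m! / (n!(m-n)!).
m = 22, n = 7
Numerator: 22 * 21 * 20 * 19 * 18 * 17 * 16
Denominator: 7! = 5040
C(22, 7) = 170544


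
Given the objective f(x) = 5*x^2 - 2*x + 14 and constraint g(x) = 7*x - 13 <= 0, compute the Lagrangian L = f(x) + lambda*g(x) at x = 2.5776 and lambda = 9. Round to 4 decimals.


Step 1: Evaluate f(x).
f(2.5776) = 5*2.5776^2 - 2*2.5776 + 14 = 42.0649
Step 2: Evaluate g(x).
g(2.5776) = 7*2.5776 - 13 = 5.0432
Step 3: Compute Lagrangian.
L = 42.0649 + 9*5.0432 = 87.4537


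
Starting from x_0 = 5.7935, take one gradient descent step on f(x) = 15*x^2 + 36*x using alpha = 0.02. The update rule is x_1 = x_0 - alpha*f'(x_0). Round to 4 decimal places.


We compute the gradient at x_0 and apply the update.
f'(x) = 30*x + 36
f'(5.7935) = 30*5.7935 + 36 = 209.805
x_1 = 5.7935 - 0.02*209.805 = 1.5974


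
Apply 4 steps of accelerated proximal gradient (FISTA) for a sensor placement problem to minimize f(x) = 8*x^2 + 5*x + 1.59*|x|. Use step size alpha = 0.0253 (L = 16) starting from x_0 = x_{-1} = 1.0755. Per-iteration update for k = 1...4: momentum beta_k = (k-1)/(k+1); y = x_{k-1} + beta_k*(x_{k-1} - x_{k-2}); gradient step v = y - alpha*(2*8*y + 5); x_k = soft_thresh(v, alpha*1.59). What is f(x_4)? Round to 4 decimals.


FISTA on f(x) = 8*x^2 + 5*x + 1.59*|x|
L = 16, alpha = 0.0253
Iteration 1: beta = 0.0, y = 1.0755 + 0.0*(1.0755 - 1.0755) = 1.0755
  grad(y) = 22.208, v = y - alpha*grad = 0.5136
  prox(v) = soft_thresh(0.5136, 0.0402) = 0.4734
Iteration 2: beta = 0.3333, y = 0.4734 + 0.3333*(0.4734 - 1.0755) = 0.2727
  grad(y) = 9.3634, v = y - alpha*grad = 0.0358
  prox(v) = soft_thresh(0.0358, 0.0402) = 0.0
Iteration 3: beta = 0.5, y = 0.0 + 0.5*(0.0 - 0.4734) = -0.2367
  grad(y) = 1.2127, v = y - alpha*grad = -0.2674
  prox(v) = soft_thresh(-0.2674, 0.0402) = -0.2272
Iteration 4: beta = 0.6, y = -0.2272 + 0.6*(-0.2272 - 0.0) = -0.3635
  grad(y) = -0.8153, v = y - alpha*grad = -0.3428
  prox(v) = soft_thresh(-0.3428, 0.0402) = -0.3026
f(x_4) = 8*(-0.3026)^2 + 5*(-0.3026) + 1.59*|-0.3026| = -0.2993


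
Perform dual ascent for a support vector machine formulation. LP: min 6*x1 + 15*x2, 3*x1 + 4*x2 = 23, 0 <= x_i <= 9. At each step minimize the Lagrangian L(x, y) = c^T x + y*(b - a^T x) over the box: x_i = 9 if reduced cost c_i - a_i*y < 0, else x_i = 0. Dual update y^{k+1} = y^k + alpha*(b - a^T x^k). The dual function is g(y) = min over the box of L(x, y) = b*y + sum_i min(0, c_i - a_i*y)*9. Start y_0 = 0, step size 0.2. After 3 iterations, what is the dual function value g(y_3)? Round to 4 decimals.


Dual ascent for LP: min 6*x1 + 15*x2, 3*x1 + 4*x2 = 23, 0 <= x_i <= 9
Step 1: y^k = 0.0, reduced costs: (6.0, 15.0)
  x^k = (0.0, 0.0), subgradient = b - a^T x = 23.0
  y^{k+1} = 0.0 + 0.2*23.0 = 4.6
Step 2: y^k = 4.6, reduced costs: (-7.8, -3.4)
  x^k = (9.0, 9.0), subgradient = b - a^T x = -40.0
  y^{k+1} = 4.6 + 0.2*-40.0 = -3.4
Step 3: y^k = -3.4, reduced costs: (16.2, 28.6)
  x^k = (0.0, 0.0), subgradient = b - a^T x = 23.0
  y^{k+1} = -3.4 + 0.2*23.0 = 1.2
Dual objective at y_3 = 1.2: reduced costs (2.4, 10.2), box minimizer x = (0.0, 0.0)
g(y_3) = b*y + (c1 - a1*y)*x1 + (c2 - a2*y)*x2 = 23*1.2 + 2.4*0.0 + 10.2*0.0 = 27.6 + 0.0 + 0.0 = 27.6


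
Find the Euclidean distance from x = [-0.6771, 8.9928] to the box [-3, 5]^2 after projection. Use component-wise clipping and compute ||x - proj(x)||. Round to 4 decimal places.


Project each component onto [-3, 5].
clip(-0.6771) = -0.6771, clip(8.9928) = 5.0
Projection = [-0.6771, 5.0]
Squared diffs: [0.0, 15.9425]
Distance = sqrt(15.9425) = 3.9928


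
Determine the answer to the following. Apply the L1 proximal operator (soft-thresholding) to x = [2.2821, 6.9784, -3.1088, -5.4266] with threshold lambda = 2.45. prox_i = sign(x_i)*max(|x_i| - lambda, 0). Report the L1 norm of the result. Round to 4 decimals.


Soft-thresholding with lambda = 2.45:
prox(2.2821) = sign(2.2821)*max(|2.2821| - 2.45, 0) = 0.0
prox(6.9784) = sign(6.9784)*max(|6.9784| - 2.45, 0) = 4.5284
prox(-3.1088) = sign(-3.1088)*max(|-3.1088| - 2.45, 0) = -0.6588
prox(-5.4266) = sign(-5.4266)*max(|-5.4266| - 2.45, 0) = -2.9766
prox(x) = [0.0, 4.5284, -0.6588, -2.9766]
||prox(x)||_1 = 0.0 + 4.5284 + 0.6588 + 2.9766 = 8.1638


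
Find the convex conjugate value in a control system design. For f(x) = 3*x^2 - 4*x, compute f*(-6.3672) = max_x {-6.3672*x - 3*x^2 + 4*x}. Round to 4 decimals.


f*(y) = sup_x {y*x - a*x^2 - b*x} = sup_x {(y-b)*x - a*x^2}
FOC: (y - b) - 2a*x = 0 => x* = (y - b)/(2a)
x* = (-6.3672 + 4)/(2*3) = -0.3945
f*(-6.3672) = (y-b)^2/(4a) = (-6.3672 + 4)^2/(4*3)
= 5.6036/12 = 0.467


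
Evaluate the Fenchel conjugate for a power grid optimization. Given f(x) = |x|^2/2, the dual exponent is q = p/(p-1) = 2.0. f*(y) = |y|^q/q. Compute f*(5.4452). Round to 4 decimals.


The conjugate exponent q satisfies 1/p + 1/q = 1.
p = 2, so q = 2/(2 - 1) = 2.0
|y|^q = 5.4452^2.0 = 29.6502
f*(5.4452) = 29.6502 / 2.0 = 14.8251


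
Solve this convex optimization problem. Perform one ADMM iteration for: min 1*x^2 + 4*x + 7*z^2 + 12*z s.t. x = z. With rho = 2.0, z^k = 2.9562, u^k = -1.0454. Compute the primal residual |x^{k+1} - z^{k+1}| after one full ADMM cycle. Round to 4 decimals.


ADMM iteration with rho = 2.0, z^k = 2.9562, u^k = -1.0454
Step 1: x-update.
Minimize 1*x^2 + 4*x + (2.0/2)*(x - 2.9562 - 1.0454)^2
FOC: (2*1 + 2.0)*x = -4 + 2.0*(2.9562 + 1.0454)
x^{k+1} = 1.0008
Step 2: z-update.
Minimize 7*z^2 + 12*z + (2.0/2)*(1.0008 - z - 1.0454)^2
FOC: (2*7 + 2.0)*z = -12 + 2.0*(1.0008 - 1.0454)
z^{k+1} = -0.7556
Step 3: u-update.
u^{k+1} = -1.0454 + 1.0008 + 0.7556 = 0.711
Step 4: Primal residual = |1.0008 + 0.7556| = 1.7564


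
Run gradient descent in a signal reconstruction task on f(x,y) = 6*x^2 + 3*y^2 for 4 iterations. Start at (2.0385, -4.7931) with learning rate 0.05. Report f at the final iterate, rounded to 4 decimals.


Gradient descent on f(x,y) = 6*x^2 + 3*y^2.
Starting point: (2.0385, -4.7931), alpha = 0.05
Step 1: grad_x = 2*6*2.0385 = 24.462, grad_y = 2*3*-4.7931 = -28.7586
  x_1 = 2.0385 - 0.05*24.462 = 0.8154
  y_1 = -4.7931 - 0.05*-28.7586 = -3.3552
Step 2: grad_x = 2*6*0.8154 = 9.7848, grad_y = 2*3*-3.3552 = -20.131
  x_2 = 0.8154 - 0.05*9.7848 = 0.3262
  y_2 = -3.3552 - 0.05*-20.131 = -2.3486
Step 3: grad_x = 2*6*0.3262 = 3.9139, grad_y = 2*3*-2.3486 = -14.0917
  x_3 = 0.3262 - 0.05*3.9139 = 0.1305
  y_3 = -2.3486 - 0.05*-14.0917 = -1.644
Step 4: grad_x = 2*6*0.1305 = 1.5656, grad_y = 2*3*-1.644 = -9.8642
  x_4 = 0.1305 - 0.05*1.5656 = 0.0522
  y_4 = -1.644 - 0.05*-9.8642 = -1.1508
f(0.0522, -1.1508) = 6*0.0522^2 + 3*(-1.1508)^2 = 3.9895


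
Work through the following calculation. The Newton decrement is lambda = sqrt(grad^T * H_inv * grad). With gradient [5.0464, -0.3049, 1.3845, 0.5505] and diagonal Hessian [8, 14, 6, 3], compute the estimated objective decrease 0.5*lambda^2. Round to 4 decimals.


Step 1: H is diagonal, so H^(-1) * g = [0.6308, -0.0218, 0.2308, 0.1835].
Step 2: g^T H^(-1) g = sum_i g_i^2 / H_ii
  = (5.0464)^2/8 + (-0.3049)^2/14 + (1.3845)^2/6 + (0.5505)^2/3
  = 3.1833 + 0.0066 + 0.3195 + 0.101 = 3.6104
Step 3: Objective decrease = 0.5 * g^T H^(-1) g = 1.8052


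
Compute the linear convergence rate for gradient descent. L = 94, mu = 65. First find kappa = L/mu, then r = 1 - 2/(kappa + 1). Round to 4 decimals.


Step 1: Compute the condition number.
kappa = L/mu = 94/65 = 1.4462
Step 2: Compute the convergence rate.
r = 1 - 2/(kappa + 1) = 1 - 2*mu/(L + mu) = (L - mu)/(L + mu) = 29/159 = 0.1824


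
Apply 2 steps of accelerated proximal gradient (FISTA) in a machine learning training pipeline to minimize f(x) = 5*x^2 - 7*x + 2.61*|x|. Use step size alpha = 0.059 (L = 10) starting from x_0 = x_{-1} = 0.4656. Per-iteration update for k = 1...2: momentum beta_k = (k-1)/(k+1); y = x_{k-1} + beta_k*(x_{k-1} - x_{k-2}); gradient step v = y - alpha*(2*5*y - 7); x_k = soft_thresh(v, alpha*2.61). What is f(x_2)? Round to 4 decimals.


FISTA on f(x) = 5*x^2 - 7*x + 2.61*|x|
L = 10, alpha = 0.059
Iteration 1: beta = 0.0, y = 0.4656 + 0.0*(0.4656 - 0.4656) = 0.4656
  grad(y) = -2.344, v = y - alpha*grad = 0.6039
  prox(v) = soft_thresh(0.6039, 0.154) = 0.4499
Iteration 2: beta = 0.3333, y = 0.4499 + 0.3333*(0.4499 - 0.4656) = 0.4447
  grad(y) = -2.5533, v = y - alpha*grad = 0.5953
  prox(v) = soft_thresh(0.5953, 0.154) = 0.4413
f(x_2) = 5*0.4413^2 - 7*0.4413 + 2.61*|0.4413| = -0.9636


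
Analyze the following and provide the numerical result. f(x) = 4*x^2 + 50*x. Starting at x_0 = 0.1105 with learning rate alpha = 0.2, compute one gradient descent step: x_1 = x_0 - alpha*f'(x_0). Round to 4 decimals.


We compute the gradient at x_0 and apply the update.
f'(x) = 8*x + 50
f'(0.1105) = 8*0.1105 + 50 = 50.884
x_1 = 0.1105 - 0.2*50.884 = -10.0663


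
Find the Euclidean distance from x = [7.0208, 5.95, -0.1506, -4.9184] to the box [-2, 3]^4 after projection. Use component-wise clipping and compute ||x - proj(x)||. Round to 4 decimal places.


Project each component onto [-2, 3].
clip(7.0208) = 3.0, clip(5.95) = 3.0, clip(-0.1506) = -0.1506, clip(-4.9184) = -2.0
Projection = [3.0, 3.0, -0.1506, -2.0]
Squared diffs: [16.1668, 8.7025, 0.0, 8.5171]
Distance = sqrt(33.3864) = 5.7781


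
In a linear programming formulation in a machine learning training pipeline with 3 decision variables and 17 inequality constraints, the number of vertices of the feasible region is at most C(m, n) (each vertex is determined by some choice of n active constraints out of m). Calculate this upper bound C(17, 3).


Each vertex corresponds to some choice of n active constraints out of m, so the number of vertices is at most C(m, n) = m! / (n!(m-n)!).
m = 17, n = 3
Numerator: 17 * 16 * 15
Denominator: 3! = 6
C(17, 3) = 680


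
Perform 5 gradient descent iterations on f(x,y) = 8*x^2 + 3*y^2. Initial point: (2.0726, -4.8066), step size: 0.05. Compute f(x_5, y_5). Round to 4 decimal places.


Gradient descent on f(x,y) = 8*x^2 + 3*y^2.
Starting point: (2.0726, -4.8066), alpha = 0.05
Step 1: grad_x = 2*8*2.0726 = 33.1616, grad_y = 2*3*-4.8066 = -28.8396
  x_1 = 2.0726 - 0.05*33.1616 = 0.4145
  y_1 = -4.8066 - 0.05*-28.8396 = -3.3646
Step 2: grad_x = 2*8*0.4145 = 6.6323, grad_y = 2*3*-3.3646 = -20.1877
  x_2 = 0.4145 - 0.05*6.6323 = 0.0829
  y_2 = -3.3646 - 0.05*-20.1877 = -2.3552
Step 3: grad_x = 2*8*0.0829 = 1.3265, grad_y = 2*3*-2.3552 = -14.1314
  x_3 = 0.0829 - 0.05*1.3265 = 0.0166
  y_3 = -2.3552 - 0.05*-14.1314 = -1.6487
Step 4: grad_x = 2*8*0.0166 = 0.2653, grad_y = 2*3*-1.6487 = -9.892
  x_4 = 0.0166 - 0.05*0.2653 = 0.0033
  y_4 = -1.6487 - 0.05*-9.892 = -1.1541
Step 5: grad_x = 2*8*0.0033 = 0.0531, grad_y = 2*3*-1.1541 = -6.9244
  x_5 = 0.0033 - 0.05*0.0531 = 0.0007
  y_5 = -1.1541 - 0.05*-6.9244 = -0.8078
f(0.0007, -0.8078) = 8*0.0007^2 + 3*(-0.8078)^2 = 1.9578


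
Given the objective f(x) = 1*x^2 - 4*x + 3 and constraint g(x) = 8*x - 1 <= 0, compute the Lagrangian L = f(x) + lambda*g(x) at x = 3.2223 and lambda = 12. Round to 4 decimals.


Step 1: Evaluate f(x).
f(3.2223) = 1*3.2223^2 - 4*3.2223 + 3 = 0.494
Step 2: Evaluate g(x).
g(3.2223) = 8*3.2223 - 1 = 24.7784
Step 3: Compute Lagrangian.
L = 0.494 + 12*24.7784 = 297.8348


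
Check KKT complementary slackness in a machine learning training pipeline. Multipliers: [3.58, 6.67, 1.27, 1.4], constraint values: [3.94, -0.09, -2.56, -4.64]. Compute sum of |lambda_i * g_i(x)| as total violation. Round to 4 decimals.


KKT complementary slackness check:
lambda_1 * g_1 = 3.58 * 3.94 = 14.1052
lambda_2 * g_2 = 6.67 * -0.09 = -0.6003
lambda_3 * g_3 = 1.27 * -2.56 = -3.2512
lambda_4 * g_4 = 1.4 * -4.64 = -6.496
Total violation = 14.1052 + 0.6003 + 3.2512 + 6.496 = 24.4527


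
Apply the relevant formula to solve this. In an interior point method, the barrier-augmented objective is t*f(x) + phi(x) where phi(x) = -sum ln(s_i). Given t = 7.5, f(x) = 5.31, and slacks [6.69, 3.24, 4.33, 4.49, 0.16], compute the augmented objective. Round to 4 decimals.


Step 1: Compute log-barrier.
ln values: [1.9006, 1.1756, 1.4656, 1.5019, -1.8326]
phi = -(1.9006 + 1.1756 + 1.4656 + 1.5019 - 1.8326) = -4.211
Step 2: Compute augmented objective.
t*f(x) = 7.5*5.31 = 39.825
Total = 39.825 - 4.211 = 35.614


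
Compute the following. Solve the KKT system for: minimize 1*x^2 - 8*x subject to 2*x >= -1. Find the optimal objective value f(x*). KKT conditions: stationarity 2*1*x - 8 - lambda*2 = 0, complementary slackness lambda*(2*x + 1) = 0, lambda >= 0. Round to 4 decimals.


Step 1: Try lambda = 0 (constraint inactive).
Stationarity: 2*1*x - 8 = 0
x* = 8/(2*1) = 4.0
Check constraint: 2*4.0 = 8.0 >= -1 -- satisfied.
Step 2: Compute optimal value.
f(x*) = 1*4.0^2 - 8*4.0 = -16.0


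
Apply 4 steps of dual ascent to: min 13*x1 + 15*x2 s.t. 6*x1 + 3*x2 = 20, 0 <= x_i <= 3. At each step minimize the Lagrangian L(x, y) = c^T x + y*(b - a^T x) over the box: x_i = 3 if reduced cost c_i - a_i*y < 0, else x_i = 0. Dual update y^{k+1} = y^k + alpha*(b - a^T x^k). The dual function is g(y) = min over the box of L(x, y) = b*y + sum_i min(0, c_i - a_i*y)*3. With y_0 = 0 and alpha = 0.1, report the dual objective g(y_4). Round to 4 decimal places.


Dual ascent for LP: min 13*x1 + 15*x2, 6*x1 + 3*x2 = 20, 0 <= x_i <= 3
Step 1: y^k = 0.0, reduced costs: (13.0, 15.0)
  x^k = (0.0, 0.0), subgradient = b - a^T x = 20.0
  y^{k+1} = 0.0 + 0.1*20.0 = 2.0
Step 2: y^k = 2.0, reduced costs: (1.0, 9.0)
  x^k = (0.0, 0.0), subgradient = b - a^T x = 20.0
  y^{k+1} = 2.0 + 0.1*20.0 = 4.0
Step 3: y^k = 4.0, reduced costs: (-11.0, 3.0)
  x^k = (3.0, 0.0), subgradient = b - a^T x = 2.0
  y^{k+1} = 4.0 + 0.1*2.0 = 4.2
Step 4: y^k = 4.2, reduced costs: (-12.2, 2.4)
  x^k = (3.0, 0.0), subgradient = b - a^T x = 2.0
  y^{k+1} = 4.2 + 0.1*2.0 = 4.4
Dual objective at y_4 = 4.4: reduced costs (-13.4, 1.8), box minimizer x = (3.0, 0.0)
g(y_4) = b*y + (c1 - a1*y)*x1 + (c2 - a2*y)*x2 = 20*4.4 + (-13.4)*3.0 + 1.8*0.0 = 88.0 - 40.2 + 0.0 = 47.8


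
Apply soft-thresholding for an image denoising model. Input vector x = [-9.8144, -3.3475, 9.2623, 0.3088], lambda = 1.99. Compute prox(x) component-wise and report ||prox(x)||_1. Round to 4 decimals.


Soft-thresholding with lambda = 1.99:
prox(-9.8144) = sign(-9.8144)*max(|-9.8144| - 1.99, 0) = -7.8244
prox(-3.3475) = sign(-3.3475)*max(|-3.3475| - 1.99, 0) = -1.3575
prox(9.2623) = sign(9.2623)*max(|9.2623| - 1.99, 0) = 7.2723
prox(0.3088) = sign(0.3088)*max(|0.3088| - 1.99, 0) = 0.0
prox(x) = [-7.8244, -1.3575, 7.2723, 0.0]
||prox(x)||_1 = 7.8244 + 1.3575 + 7.2723 + 0.0 = 16.4542


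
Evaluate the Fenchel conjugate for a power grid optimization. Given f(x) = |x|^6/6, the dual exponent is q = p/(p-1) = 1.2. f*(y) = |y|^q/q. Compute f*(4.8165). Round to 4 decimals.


The conjugate exponent q satisfies 1/p + 1/q = 1.
p = 6, so q = 6/(6 - 1) = 1.2
|y|^q = 4.8165^1.2 = 6.596
f*(4.8165) = 6.596 / 1.2 = 5.4966
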